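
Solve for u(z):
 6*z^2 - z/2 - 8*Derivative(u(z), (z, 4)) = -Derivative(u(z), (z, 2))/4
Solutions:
 u(z) = C1 + C2*z + C3*exp(-sqrt(2)*z/8) + C4*exp(sqrt(2)*z/8) - 2*z^4 + z^3/3 - 768*z^2


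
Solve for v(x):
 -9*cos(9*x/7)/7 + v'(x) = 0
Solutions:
 v(x) = C1 + sin(9*x/7)


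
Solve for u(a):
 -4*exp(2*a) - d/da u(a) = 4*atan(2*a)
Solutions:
 u(a) = C1 - 4*a*atan(2*a) - 2*exp(2*a) + log(4*a^2 + 1)


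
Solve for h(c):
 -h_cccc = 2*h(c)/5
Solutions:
 h(c) = (C1*sin(10^(3/4)*c/10) + C2*cos(10^(3/4)*c/10))*exp(-10^(3/4)*c/10) + (C3*sin(10^(3/4)*c/10) + C4*cos(10^(3/4)*c/10))*exp(10^(3/4)*c/10)


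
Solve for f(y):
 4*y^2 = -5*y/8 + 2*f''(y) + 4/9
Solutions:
 f(y) = C1 + C2*y + y^4/6 + 5*y^3/96 - y^2/9


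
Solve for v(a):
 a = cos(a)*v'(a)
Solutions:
 v(a) = C1 + Integral(a/cos(a), a)


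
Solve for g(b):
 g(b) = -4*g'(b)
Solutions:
 g(b) = C1*exp(-b/4)


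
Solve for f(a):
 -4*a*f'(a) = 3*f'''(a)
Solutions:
 f(a) = C1 + Integral(C2*airyai(-6^(2/3)*a/3) + C3*airybi(-6^(2/3)*a/3), a)


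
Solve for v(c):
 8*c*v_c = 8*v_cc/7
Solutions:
 v(c) = C1 + C2*erfi(sqrt(14)*c/2)


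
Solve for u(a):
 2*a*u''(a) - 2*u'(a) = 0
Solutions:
 u(a) = C1 + C2*a^2


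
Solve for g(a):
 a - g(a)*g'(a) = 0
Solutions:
 g(a) = -sqrt(C1 + a^2)
 g(a) = sqrt(C1 + a^2)


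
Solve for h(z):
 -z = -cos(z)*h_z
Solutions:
 h(z) = C1 + Integral(z/cos(z), z)


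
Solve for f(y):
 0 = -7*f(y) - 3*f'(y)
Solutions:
 f(y) = C1*exp(-7*y/3)


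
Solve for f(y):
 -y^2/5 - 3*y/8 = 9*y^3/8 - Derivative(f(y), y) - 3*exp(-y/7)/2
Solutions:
 f(y) = C1 + 9*y^4/32 + y^3/15 + 3*y^2/16 + 21*exp(-y/7)/2


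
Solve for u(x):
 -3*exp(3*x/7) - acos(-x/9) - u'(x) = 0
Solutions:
 u(x) = C1 - x*acos(-x/9) - sqrt(81 - x^2) - 7*exp(3*x/7)


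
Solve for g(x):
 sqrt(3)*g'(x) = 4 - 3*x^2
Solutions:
 g(x) = C1 - sqrt(3)*x^3/3 + 4*sqrt(3)*x/3


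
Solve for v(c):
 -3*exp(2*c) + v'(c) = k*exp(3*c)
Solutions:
 v(c) = C1 + k*exp(3*c)/3 + 3*exp(2*c)/2


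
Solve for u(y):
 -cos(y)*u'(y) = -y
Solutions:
 u(y) = C1 + Integral(y/cos(y), y)


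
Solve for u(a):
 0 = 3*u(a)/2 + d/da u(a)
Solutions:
 u(a) = C1*exp(-3*a/2)


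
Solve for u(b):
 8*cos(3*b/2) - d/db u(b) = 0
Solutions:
 u(b) = C1 + 16*sin(3*b/2)/3


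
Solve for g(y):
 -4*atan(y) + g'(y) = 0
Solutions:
 g(y) = C1 + 4*y*atan(y) - 2*log(y^2 + 1)


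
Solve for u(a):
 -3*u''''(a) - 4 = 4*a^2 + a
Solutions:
 u(a) = C1 + C2*a + C3*a^2 + C4*a^3 - a^6/270 - a^5/360 - a^4/18


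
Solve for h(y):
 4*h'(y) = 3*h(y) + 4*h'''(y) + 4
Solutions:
 h(y) = C1*exp(3^(1/3)*y*(4*3^(1/3)/(sqrt(537) + 27)^(1/3) + (sqrt(537) + 27)^(1/3))/12)*sin(3^(1/6)*y*(-3^(2/3)*(sqrt(537) + 27)^(1/3)/12 + (sqrt(537) + 27)^(-1/3))) + C2*exp(3^(1/3)*y*(4*3^(1/3)/(sqrt(537) + 27)^(1/3) + (sqrt(537) + 27)^(1/3))/12)*cos(3^(1/6)*y*(-3^(2/3)*(sqrt(537) + 27)^(1/3)/12 + (sqrt(537) + 27)^(-1/3))) + C3*exp(-3^(1/3)*y*(4*3^(1/3)/(sqrt(537) + 27)^(1/3) + (sqrt(537) + 27)^(1/3))/6) - 4/3


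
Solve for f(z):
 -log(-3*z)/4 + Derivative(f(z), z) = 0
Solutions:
 f(z) = C1 + z*log(-z)/4 + z*(-1 + log(3))/4


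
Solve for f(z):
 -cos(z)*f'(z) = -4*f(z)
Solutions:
 f(z) = C1*(sin(z)^2 + 2*sin(z) + 1)/(sin(z)^2 - 2*sin(z) + 1)


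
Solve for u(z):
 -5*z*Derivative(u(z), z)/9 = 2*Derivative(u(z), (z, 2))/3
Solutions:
 u(z) = C1 + C2*erf(sqrt(15)*z/6)


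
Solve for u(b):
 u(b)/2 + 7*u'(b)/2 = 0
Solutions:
 u(b) = C1*exp(-b/7)


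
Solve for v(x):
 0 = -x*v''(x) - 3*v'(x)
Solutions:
 v(x) = C1 + C2/x^2


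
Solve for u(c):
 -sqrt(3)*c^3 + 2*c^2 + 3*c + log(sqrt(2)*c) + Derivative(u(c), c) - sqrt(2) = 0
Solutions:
 u(c) = C1 + sqrt(3)*c^4/4 - 2*c^3/3 - 3*c^2/2 - c*log(c) - c*log(2)/2 + c + sqrt(2)*c


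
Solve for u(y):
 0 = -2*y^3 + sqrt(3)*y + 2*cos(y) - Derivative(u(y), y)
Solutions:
 u(y) = C1 - y^4/2 + sqrt(3)*y^2/2 + 2*sin(y)


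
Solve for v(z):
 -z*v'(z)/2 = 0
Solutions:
 v(z) = C1


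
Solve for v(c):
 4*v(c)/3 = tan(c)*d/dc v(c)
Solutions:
 v(c) = C1*sin(c)^(4/3)


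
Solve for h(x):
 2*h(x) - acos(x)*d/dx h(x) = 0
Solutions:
 h(x) = C1*exp(2*Integral(1/acos(x), x))


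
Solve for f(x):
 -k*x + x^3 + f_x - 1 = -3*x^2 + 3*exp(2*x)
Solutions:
 f(x) = C1 + k*x^2/2 - x^4/4 - x^3 + x + 3*exp(2*x)/2


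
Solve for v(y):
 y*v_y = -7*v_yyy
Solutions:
 v(y) = C1 + Integral(C2*airyai(-7^(2/3)*y/7) + C3*airybi(-7^(2/3)*y/7), y)


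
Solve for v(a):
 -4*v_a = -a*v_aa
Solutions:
 v(a) = C1 + C2*a^5


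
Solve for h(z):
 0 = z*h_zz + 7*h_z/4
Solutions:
 h(z) = C1 + C2/z^(3/4)


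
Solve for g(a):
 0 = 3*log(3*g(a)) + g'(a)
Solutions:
 Integral(1/(log(_y) + log(3)), (_y, g(a)))/3 = C1 - a


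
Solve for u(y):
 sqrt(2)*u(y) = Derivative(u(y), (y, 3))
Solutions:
 u(y) = C3*exp(2^(1/6)*y) + (C1*sin(2^(1/6)*sqrt(3)*y/2) + C2*cos(2^(1/6)*sqrt(3)*y/2))*exp(-2^(1/6)*y/2)


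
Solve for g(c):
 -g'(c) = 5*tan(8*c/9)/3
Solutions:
 g(c) = C1 + 15*log(cos(8*c/9))/8


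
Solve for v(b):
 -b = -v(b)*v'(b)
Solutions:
 v(b) = -sqrt(C1 + b^2)
 v(b) = sqrt(C1 + b^2)


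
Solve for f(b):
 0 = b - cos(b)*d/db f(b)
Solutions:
 f(b) = C1 + Integral(b/cos(b), b)


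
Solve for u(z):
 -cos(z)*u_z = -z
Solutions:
 u(z) = C1 + Integral(z/cos(z), z)


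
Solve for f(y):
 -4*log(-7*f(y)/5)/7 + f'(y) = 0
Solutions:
 -7*Integral(1/(log(-_y) - log(5) + log(7)), (_y, f(y)))/4 = C1 - y


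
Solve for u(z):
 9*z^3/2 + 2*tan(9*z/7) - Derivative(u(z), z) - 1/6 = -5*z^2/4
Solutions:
 u(z) = C1 + 9*z^4/8 + 5*z^3/12 - z/6 - 14*log(cos(9*z/7))/9


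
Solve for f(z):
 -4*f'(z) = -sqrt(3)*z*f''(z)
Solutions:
 f(z) = C1 + C2*z^(1 + 4*sqrt(3)/3)


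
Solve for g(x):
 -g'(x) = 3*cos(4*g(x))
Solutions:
 g(x) = -asin((C1 + exp(24*x))/(C1 - exp(24*x)))/4 + pi/4
 g(x) = asin((C1 + exp(24*x))/(C1 - exp(24*x)))/4


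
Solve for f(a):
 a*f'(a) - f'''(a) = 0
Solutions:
 f(a) = C1 + Integral(C2*airyai(a) + C3*airybi(a), a)


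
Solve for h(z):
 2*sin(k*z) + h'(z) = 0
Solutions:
 h(z) = C1 + 2*cos(k*z)/k


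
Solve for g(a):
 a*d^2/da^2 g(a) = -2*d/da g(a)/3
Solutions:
 g(a) = C1 + C2*a^(1/3)


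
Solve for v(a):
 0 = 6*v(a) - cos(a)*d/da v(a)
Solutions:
 v(a) = C1*(sin(a)^3 + 3*sin(a)^2 + 3*sin(a) + 1)/(sin(a)^3 - 3*sin(a)^2 + 3*sin(a) - 1)


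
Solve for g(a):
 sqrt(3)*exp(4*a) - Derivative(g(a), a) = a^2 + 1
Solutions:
 g(a) = C1 - a^3/3 - a + sqrt(3)*exp(4*a)/4


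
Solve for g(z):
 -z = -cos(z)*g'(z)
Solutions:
 g(z) = C1 + Integral(z/cos(z), z)


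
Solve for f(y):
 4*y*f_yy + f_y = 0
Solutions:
 f(y) = C1 + C2*y^(3/4)


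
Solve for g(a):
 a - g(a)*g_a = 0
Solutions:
 g(a) = -sqrt(C1 + a^2)
 g(a) = sqrt(C1 + a^2)


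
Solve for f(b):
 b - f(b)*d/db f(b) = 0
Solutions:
 f(b) = -sqrt(C1 + b^2)
 f(b) = sqrt(C1 + b^2)


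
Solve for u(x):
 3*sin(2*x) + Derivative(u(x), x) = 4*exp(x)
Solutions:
 u(x) = C1 + 4*exp(x) + 3*cos(2*x)/2


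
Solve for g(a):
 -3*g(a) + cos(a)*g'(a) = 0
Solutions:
 g(a) = C1*(sin(a) + 1)^(3/2)/(sin(a) - 1)^(3/2)


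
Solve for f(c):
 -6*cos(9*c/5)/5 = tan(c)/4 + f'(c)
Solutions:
 f(c) = C1 + log(cos(c))/4 - 2*sin(9*c/5)/3


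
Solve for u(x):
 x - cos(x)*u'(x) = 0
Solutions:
 u(x) = C1 + Integral(x/cos(x), x)


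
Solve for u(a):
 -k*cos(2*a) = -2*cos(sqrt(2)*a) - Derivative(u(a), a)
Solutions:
 u(a) = C1 + k*sin(2*a)/2 - sqrt(2)*sin(sqrt(2)*a)


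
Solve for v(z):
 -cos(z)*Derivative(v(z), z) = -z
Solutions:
 v(z) = C1 + Integral(z/cos(z), z)


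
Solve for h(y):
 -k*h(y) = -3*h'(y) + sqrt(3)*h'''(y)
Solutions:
 h(y) = C1*exp(-y*(6^(2/3)*(sqrt(3)*k + sqrt(3*k^2 - 4*sqrt(3)))^(1/3) + 2*2^(1/3)*3^(5/6)/(sqrt(3)*k + sqrt(3*k^2 - 4*sqrt(3)))^(1/3))/6) + C2*exp(y*(6^(2/3)*(sqrt(3)*k + sqrt(3*k^2 - 4*sqrt(3)))^(1/3)/12 - 2^(2/3)*3^(1/6)*I*(sqrt(3)*k + sqrt(3*k^2 - 4*sqrt(3)))^(1/3)/4 - 4*sqrt(3)/((-6^(2/3) + 3*2^(2/3)*3^(1/6)*I)*(sqrt(3)*k + sqrt(3*k^2 - 4*sqrt(3)))^(1/3)))) + C3*exp(y*(6^(2/3)*(sqrt(3)*k + sqrt(3*k^2 - 4*sqrt(3)))^(1/3)/12 + 2^(2/3)*3^(1/6)*I*(sqrt(3)*k + sqrt(3*k^2 - 4*sqrt(3)))^(1/3)/4 + 4*sqrt(3)/((6^(2/3) + 3*2^(2/3)*3^(1/6)*I)*(sqrt(3)*k + sqrt(3*k^2 - 4*sqrt(3)))^(1/3))))


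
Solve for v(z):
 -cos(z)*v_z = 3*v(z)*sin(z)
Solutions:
 v(z) = C1*cos(z)^3


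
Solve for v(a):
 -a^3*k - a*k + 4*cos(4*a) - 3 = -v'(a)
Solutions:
 v(a) = C1 + a^4*k/4 + a^2*k/2 + 3*a - sin(4*a)


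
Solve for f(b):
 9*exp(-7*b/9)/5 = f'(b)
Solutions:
 f(b) = C1 - 81*exp(-7*b/9)/35


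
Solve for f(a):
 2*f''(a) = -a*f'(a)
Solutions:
 f(a) = C1 + C2*erf(a/2)


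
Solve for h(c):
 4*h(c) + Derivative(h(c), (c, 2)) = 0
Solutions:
 h(c) = C1*sin(2*c) + C2*cos(2*c)


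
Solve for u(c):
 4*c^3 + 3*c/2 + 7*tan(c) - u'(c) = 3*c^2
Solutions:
 u(c) = C1 + c^4 - c^3 + 3*c^2/4 - 7*log(cos(c))


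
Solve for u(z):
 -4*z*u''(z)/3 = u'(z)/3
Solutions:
 u(z) = C1 + C2*z^(3/4)


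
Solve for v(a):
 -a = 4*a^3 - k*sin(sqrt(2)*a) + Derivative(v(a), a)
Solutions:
 v(a) = C1 - a^4 - a^2/2 - sqrt(2)*k*cos(sqrt(2)*a)/2


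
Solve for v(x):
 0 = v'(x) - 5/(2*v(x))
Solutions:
 v(x) = -sqrt(C1 + 5*x)
 v(x) = sqrt(C1 + 5*x)


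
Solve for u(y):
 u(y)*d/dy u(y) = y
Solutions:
 u(y) = -sqrt(C1 + y^2)
 u(y) = sqrt(C1 + y^2)


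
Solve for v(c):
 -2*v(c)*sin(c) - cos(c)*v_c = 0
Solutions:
 v(c) = C1*cos(c)^2


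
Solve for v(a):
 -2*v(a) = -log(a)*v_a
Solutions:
 v(a) = C1*exp(2*li(a))


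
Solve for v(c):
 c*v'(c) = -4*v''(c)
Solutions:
 v(c) = C1 + C2*erf(sqrt(2)*c/4)


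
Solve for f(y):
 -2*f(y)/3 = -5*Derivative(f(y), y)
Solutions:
 f(y) = C1*exp(2*y/15)


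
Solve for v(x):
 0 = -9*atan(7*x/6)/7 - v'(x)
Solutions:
 v(x) = C1 - 9*x*atan(7*x/6)/7 + 27*log(49*x^2 + 36)/49


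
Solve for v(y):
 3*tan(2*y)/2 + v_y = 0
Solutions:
 v(y) = C1 + 3*log(cos(2*y))/4


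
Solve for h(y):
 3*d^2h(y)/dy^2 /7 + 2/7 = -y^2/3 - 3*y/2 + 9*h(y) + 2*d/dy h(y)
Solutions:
 h(y) = C1*exp(y*(7 - sqrt(238))/3) + C2*exp(y*(7 + sqrt(238))/3) + y^2/27 + 73*y/486 + 29/15309


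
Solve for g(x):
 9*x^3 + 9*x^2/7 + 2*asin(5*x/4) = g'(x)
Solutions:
 g(x) = C1 + 9*x^4/4 + 3*x^3/7 + 2*x*asin(5*x/4) + 2*sqrt(16 - 25*x^2)/5


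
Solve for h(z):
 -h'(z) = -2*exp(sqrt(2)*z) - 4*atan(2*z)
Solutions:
 h(z) = C1 + 4*z*atan(2*z) + sqrt(2)*exp(sqrt(2)*z) - log(4*z^2 + 1)


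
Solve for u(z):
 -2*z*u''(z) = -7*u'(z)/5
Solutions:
 u(z) = C1 + C2*z^(17/10)


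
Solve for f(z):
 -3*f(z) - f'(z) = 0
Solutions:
 f(z) = C1*exp(-3*z)


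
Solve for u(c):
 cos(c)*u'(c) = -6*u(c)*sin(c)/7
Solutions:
 u(c) = C1*cos(c)^(6/7)


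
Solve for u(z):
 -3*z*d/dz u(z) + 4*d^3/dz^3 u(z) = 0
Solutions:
 u(z) = C1 + Integral(C2*airyai(6^(1/3)*z/2) + C3*airybi(6^(1/3)*z/2), z)


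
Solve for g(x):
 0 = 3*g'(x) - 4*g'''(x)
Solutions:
 g(x) = C1 + C2*exp(-sqrt(3)*x/2) + C3*exp(sqrt(3)*x/2)


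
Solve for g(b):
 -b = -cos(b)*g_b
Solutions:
 g(b) = C1 + Integral(b/cos(b), b)


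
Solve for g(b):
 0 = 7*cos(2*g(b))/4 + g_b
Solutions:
 g(b) = -asin((C1 + exp(7*b))/(C1 - exp(7*b)))/2 + pi/2
 g(b) = asin((C1 + exp(7*b))/(C1 - exp(7*b)))/2


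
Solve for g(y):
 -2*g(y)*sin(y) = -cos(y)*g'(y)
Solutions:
 g(y) = C1/cos(y)^2


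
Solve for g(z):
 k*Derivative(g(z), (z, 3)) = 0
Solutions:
 g(z) = C1 + C2*z + C3*z^2


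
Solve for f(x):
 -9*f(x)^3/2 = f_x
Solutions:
 f(x) = -sqrt(-1/(C1 - 9*x))
 f(x) = sqrt(-1/(C1 - 9*x))


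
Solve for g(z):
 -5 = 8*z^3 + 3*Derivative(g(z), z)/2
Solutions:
 g(z) = C1 - 4*z^4/3 - 10*z/3


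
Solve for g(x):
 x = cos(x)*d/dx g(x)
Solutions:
 g(x) = C1 + Integral(x/cos(x), x)


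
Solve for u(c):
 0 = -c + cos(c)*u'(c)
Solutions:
 u(c) = C1 + Integral(c/cos(c), c)


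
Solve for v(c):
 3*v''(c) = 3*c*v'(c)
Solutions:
 v(c) = C1 + C2*erfi(sqrt(2)*c/2)


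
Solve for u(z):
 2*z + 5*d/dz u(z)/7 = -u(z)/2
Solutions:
 u(z) = C1*exp(-7*z/10) - 4*z + 40/7


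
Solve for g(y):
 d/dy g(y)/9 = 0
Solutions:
 g(y) = C1


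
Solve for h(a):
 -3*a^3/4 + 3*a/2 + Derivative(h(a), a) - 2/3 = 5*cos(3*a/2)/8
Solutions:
 h(a) = C1 + 3*a^4/16 - 3*a^2/4 + 2*a/3 + 5*sin(3*a/2)/12


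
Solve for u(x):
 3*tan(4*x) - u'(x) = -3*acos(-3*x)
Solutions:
 u(x) = C1 + 3*x*acos(-3*x) + sqrt(1 - 9*x^2) - 3*log(cos(4*x))/4


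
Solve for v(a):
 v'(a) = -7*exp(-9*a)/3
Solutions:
 v(a) = C1 + 7*exp(-9*a)/27


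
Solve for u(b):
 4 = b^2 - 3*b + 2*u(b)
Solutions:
 u(b) = -b^2/2 + 3*b/2 + 2


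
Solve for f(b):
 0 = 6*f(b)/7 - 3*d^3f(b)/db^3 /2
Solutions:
 f(b) = C3*exp(14^(2/3)*b/7) + (C1*sin(14^(2/3)*sqrt(3)*b/14) + C2*cos(14^(2/3)*sqrt(3)*b/14))*exp(-14^(2/3)*b/14)


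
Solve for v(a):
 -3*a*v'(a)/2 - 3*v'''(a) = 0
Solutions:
 v(a) = C1 + Integral(C2*airyai(-2^(2/3)*a/2) + C3*airybi(-2^(2/3)*a/2), a)


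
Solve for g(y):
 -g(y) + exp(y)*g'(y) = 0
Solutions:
 g(y) = C1*exp(-exp(-y))


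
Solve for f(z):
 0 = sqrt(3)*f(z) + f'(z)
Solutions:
 f(z) = C1*exp(-sqrt(3)*z)


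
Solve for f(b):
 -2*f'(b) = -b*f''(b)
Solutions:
 f(b) = C1 + C2*b^3


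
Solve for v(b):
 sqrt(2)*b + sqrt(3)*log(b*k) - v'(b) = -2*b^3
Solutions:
 v(b) = C1 + b^4/2 + sqrt(2)*b^2/2 + sqrt(3)*b*log(b*k) - sqrt(3)*b


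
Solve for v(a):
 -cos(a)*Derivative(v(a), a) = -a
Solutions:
 v(a) = C1 + Integral(a/cos(a), a)


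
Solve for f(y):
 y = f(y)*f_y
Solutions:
 f(y) = -sqrt(C1 + y^2)
 f(y) = sqrt(C1 + y^2)


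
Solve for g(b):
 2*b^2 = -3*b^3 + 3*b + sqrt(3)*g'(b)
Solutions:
 g(b) = C1 + sqrt(3)*b^4/4 + 2*sqrt(3)*b^3/9 - sqrt(3)*b^2/2


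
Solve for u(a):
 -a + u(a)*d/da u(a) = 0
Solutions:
 u(a) = -sqrt(C1 + a^2)
 u(a) = sqrt(C1 + a^2)


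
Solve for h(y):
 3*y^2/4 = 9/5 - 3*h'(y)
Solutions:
 h(y) = C1 - y^3/12 + 3*y/5


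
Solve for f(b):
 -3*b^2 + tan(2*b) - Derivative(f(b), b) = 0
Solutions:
 f(b) = C1 - b^3 - log(cos(2*b))/2


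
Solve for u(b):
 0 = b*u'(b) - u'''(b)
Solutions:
 u(b) = C1 + Integral(C2*airyai(b) + C3*airybi(b), b)


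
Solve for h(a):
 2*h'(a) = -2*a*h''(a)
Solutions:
 h(a) = C1 + C2*log(a)


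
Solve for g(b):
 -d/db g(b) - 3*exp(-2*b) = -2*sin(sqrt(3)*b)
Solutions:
 g(b) = C1 - 2*sqrt(3)*cos(sqrt(3)*b)/3 + 3*exp(-2*b)/2


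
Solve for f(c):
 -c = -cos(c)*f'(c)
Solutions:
 f(c) = C1 + Integral(c/cos(c), c)


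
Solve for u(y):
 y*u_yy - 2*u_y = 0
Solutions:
 u(y) = C1 + C2*y^3


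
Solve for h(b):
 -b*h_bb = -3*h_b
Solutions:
 h(b) = C1 + C2*b^4


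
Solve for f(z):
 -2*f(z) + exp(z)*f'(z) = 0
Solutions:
 f(z) = C1*exp(-2*exp(-z))


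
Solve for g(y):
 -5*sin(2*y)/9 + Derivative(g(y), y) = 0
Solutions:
 g(y) = C1 - 5*cos(2*y)/18


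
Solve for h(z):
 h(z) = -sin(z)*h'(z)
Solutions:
 h(z) = C1*sqrt(cos(z) + 1)/sqrt(cos(z) - 1)


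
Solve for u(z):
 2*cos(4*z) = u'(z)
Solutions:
 u(z) = C1 + sin(4*z)/2


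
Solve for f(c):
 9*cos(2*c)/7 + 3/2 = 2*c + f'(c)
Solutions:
 f(c) = C1 - c^2 + 3*c/2 + 9*sin(c)*cos(c)/7


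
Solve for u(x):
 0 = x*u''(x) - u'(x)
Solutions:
 u(x) = C1 + C2*x^2


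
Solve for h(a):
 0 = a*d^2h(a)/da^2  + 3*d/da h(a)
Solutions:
 h(a) = C1 + C2/a^2


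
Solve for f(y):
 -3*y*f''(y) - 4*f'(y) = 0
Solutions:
 f(y) = C1 + C2/y^(1/3)


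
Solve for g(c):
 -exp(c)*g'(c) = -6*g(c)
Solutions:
 g(c) = C1*exp(-6*exp(-c))


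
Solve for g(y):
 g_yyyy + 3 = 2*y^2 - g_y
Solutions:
 g(y) = C1 + C4*exp(-y) + 2*y^3/3 - 3*y + (C2*sin(sqrt(3)*y/2) + C3*cos(sqrt(3)*y/2))*exp(y/2)


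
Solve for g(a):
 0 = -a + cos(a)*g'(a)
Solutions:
 g(a) = C1 + Integral(a/cos(a), a)


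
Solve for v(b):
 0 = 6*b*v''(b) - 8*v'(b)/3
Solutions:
 v(b) = C1 + C2*b^(13/9)


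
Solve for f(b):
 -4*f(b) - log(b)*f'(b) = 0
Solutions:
 f(b) = C1*exp(-4*li(b))


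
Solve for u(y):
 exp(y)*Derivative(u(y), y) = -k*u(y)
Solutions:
 u(y) = C1*exp(k*exp(-y))


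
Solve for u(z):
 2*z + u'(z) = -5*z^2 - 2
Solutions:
 u(z) = C1 - 5*z^3/3 - z^2 - 2*z


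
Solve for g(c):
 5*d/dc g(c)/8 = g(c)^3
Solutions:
 g(c) = -sqrt(10)*sqrt(-1/(C1 + 8*c))/2
 g(c) = sqrt(10)*sqrt(-1/(C1 + 8*c))/2


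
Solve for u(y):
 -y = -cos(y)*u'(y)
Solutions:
 u(y) = C1 + Integral(y/cos(y), y)


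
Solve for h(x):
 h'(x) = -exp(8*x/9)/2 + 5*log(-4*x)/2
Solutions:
 h(x) = C1 + 5*x*log(-x)/2 + x*(-5/2 + 5*log(2)) - 9*exp(8*x/9)/16


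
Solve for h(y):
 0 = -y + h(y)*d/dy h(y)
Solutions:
 h(y) = -sqrt(C1 + y^2)
 h(y) = sqrt(C1 + y^2)


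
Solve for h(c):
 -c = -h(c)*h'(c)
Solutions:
 h(c) = -sqrt(C1 + c^2)
 h(c) = sqrt(C1 + c^2)


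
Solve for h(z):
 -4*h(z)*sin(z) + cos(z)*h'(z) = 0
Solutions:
 h(z) = C1/cos(z)^4


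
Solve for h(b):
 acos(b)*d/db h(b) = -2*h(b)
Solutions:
 h(b) = C1*exp(-2*Integral(1/acos(b), b))


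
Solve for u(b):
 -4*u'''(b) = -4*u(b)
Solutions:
 u(b) = C3*exp(b) + (C1*sin(sqrt(3)*b/2) + C2*cos(sqrt(3)*b/2))*exp(-b/2)


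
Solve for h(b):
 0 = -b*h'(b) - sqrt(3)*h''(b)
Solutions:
 h(b) = C1 + C2*erf(sqrt(2)*3^(3/4)*b/6)


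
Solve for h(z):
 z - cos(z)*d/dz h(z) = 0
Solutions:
 h(z) = C1 + Integral(z/cos(z), z)


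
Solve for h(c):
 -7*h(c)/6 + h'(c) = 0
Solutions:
 h(c) = C1*exp(7*c/6)


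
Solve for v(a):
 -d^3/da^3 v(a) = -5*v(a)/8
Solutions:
 v(a) = C3*exp(5^(1/3)*a/2) + (C1*sin(sqrt(3)*5^(1/3)*a/4) + C2*cos(sqrt(3)*5^(1/3)*a/4))*exp(-5^(1/3)*a/4)


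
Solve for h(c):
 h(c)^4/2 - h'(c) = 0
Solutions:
 h(c) = 2^(1/3)*(-1/(C1 + 3*c))^(1/3)
 h(c) = 2^(1/3)*(-1/(C1 + c))^(1/3)*(-3^(2/3) - 3*3^(1/6)*I)/6
 h(c) = 2^(1/3)*(-1/(C1 + c))^(1/3)*(-3^(2/3) + 3*3^(1/6)*I)/6


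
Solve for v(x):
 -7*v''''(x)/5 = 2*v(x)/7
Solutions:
 v(x) = (C1*sin(2^(3/4)*5^(1/4)*sqrt(7)*x/14) + C2*cos(2^(3/4)*5^(1/4)*sqrt(7)*x/14))*exp(-2^(3/4)*5^(1/4)*sqrt(7)*x/14) + (C3*sin(2^(3/4)*5^(1/4)*sqrt(7)*x/14) + C4*cos(2^(3/4)*5^(1/4)*sqrt(7)*x/14))*exp(2^(3/4)*5^(1/4)*sqrt(7)*x/14)


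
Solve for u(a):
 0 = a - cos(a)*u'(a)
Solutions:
 u(a) = C1 + Integral(a/cos(a), a)


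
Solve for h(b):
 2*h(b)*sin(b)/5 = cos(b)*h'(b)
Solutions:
 h(b) = C1/cos(b)^(2/5)


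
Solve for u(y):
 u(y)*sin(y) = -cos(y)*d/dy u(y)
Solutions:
 u(y) = C1*cos(y)


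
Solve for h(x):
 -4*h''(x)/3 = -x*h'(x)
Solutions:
 h(x) = C1 + C2*erfi(sqrt(6)*x/4)


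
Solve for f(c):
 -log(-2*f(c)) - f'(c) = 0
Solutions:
 Integral(1/(log(-_y) + log(2)), (_y, f(c))) = C1 - c


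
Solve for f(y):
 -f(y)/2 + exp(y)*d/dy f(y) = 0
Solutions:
 f(y) = C1*exp(-exp(-y)/2)


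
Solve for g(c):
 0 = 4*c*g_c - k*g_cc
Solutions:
 g(c) = C1 + C2*erf(sqrt(2)*c*sqrt(-1/k))/sqrt(-1/k)


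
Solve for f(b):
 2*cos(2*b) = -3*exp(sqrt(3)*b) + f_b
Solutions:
 f(b) = C1 + sqrt(3)*exp(sqrt(3)*b) + sin(2*b)


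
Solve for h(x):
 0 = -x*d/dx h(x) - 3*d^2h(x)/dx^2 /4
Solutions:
 h(x) = C1 + C2*erf(sqrt(6)*x/3)


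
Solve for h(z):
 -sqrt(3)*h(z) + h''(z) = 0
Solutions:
 h(z) = C1*exp(-3^(1/4)*z) + C2*exp(3^(1/4)*z)


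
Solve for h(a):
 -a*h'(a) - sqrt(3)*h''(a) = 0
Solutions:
 h(a) = C1 + C2*erf(sqrt(2)*3^(3/4)*a/6)


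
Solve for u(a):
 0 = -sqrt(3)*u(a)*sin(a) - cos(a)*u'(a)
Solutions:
 u(a) = C1*cos(a)^(sqrt(3))


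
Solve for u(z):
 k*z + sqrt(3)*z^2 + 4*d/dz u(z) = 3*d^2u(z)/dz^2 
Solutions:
 u(z) = C1 + C2*exp(4*z/3) - k*z^2/8 - 3*k*z/16 - sqrt(3)*z^3/12 - 3*sqrt(3)*z^2/16 - 9*sqrt(3)*z/32


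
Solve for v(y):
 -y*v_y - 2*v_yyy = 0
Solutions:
 v(y) = C1 + Integral(C2*airyai(-2^(2/3)*y/2) + C3*airybi(-2^(2/3)*y/2), y)


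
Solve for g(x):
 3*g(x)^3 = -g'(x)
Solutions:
 g(x) = -sqrt(2)*sqrt(-1/(C1 - 3*x))/2
 g(x) = sqrt(2)*sqrt(-1/(C1 - 3*x))/2


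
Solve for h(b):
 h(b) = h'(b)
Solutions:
 h(b) = C1*exp(b)


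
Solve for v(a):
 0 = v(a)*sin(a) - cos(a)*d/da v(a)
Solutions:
 v(a) = C1/cos(a)


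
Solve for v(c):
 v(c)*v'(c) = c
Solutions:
 v(c) = -sqrt(C1 + c^2)
 v(c) = sqrt(C1 + c^2)


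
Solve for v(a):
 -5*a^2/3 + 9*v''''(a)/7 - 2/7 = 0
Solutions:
 v(a) = C1 + C2*a + C3*a^2 + C4*a^3 + 7*a^6/1944 + a^4/108


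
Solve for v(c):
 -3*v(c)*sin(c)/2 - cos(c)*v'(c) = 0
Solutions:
 v(c) = C1*cos(c)^(3/2)


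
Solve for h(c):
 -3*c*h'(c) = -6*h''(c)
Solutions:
 h(c) = C1 + C2*erfi(c/2)


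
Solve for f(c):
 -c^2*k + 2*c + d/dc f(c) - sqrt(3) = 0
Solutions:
 f(c) = C1 + c^3*k/3 - c^2 + sqrt(3)*c


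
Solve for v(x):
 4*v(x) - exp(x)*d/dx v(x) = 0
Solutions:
 v(x) = C1*exp(-4*exp(-x))


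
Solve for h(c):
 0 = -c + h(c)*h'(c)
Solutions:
 h(c) = -sqrt(C1 + c^2)
 h(c) = sqrt(C1 + c^2)


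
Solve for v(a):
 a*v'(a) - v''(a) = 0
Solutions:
 v(a) = C1 + C2*erfi(sqrt(2)*a/2)


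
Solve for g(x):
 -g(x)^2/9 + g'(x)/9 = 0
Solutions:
 g(x) = -1/(C1 + x)


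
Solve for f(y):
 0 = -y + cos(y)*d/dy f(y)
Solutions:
 f(y) = C1 + Integral(y/cos(y), y)


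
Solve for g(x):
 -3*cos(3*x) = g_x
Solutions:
 g(x) = C1 - sin(3*x)


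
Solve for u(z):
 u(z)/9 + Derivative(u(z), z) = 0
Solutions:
 u(z) = C1*exp(-z/9)


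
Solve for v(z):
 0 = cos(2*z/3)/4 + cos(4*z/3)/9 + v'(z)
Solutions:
 v(z) = C1 - 3*sin(2*z/3)/8 - sin(4*z/3)/12


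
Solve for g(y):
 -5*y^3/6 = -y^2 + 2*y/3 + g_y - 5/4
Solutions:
 g(y) = C1 - 5*y^4/24 + y^3/3 - y^2/3 + 5*y/4


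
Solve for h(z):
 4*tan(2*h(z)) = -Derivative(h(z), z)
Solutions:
 h(z) = -asin(C1*exp(-8*z))/2 + pi/2
 h(z) = asin(C1*exp(-8*z))/2


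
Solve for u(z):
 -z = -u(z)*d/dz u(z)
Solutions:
 u(z) = -sqrt(C1 + z^2)
 u(z) = sqrt(C1 + z^2)


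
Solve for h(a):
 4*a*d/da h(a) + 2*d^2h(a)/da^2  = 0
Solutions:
 h(a) = C1 + C2*erf(a)


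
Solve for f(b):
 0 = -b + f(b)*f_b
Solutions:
 f(b) = -sqrt(C1 + b^2)
 f(b) = sqrt(C1 + b^2)


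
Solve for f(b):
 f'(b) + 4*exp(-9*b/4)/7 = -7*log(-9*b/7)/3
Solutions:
 f(b) = C1 - 7*b*log(-b)/3 + 7*b*(-2*log(3) + 1 + log(7))/3 + 16*exp(-9*b/4)/63


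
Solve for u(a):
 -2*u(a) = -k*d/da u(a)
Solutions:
 u(a) = C1*exp(2*a/k)


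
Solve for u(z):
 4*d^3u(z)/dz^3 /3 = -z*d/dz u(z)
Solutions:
 u(z) = C1 + Integral(C2*airyai(-6^(1/3)*z/2) + C3*airybi(-6^(1/3)*z/2), z)


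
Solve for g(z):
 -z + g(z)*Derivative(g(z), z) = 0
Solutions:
 g(z) = -sqrt(C1 + z^2)
 g(z) = sqrt(C1 + z^2)


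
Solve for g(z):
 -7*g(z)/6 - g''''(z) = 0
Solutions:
 g(z) = (C1*sin(14^(1/4)*3^(3/4)*z/6) + C2*cos(14^(1/4)*3^(3/4)*z/6))*exp(-14^(1/4)*3^(3/4)*z/6) + (C3*sin(14^(1/4)*3^(3/4)*z/6) + C4*cos(14^(1/4)*3^(3/4)*z/6))*exp(14^(1/4)*3^(3/4)*z/6)


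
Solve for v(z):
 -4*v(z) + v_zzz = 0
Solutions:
 v(z) = C3*exp(2^(2/3)*z) + (C1*sin(2^(2/3)*sqrt(3)*z/2) + C2*cos(2^(2/3)*sqrt(3)*z/2))*exp(-2^(2/3)*z/2)


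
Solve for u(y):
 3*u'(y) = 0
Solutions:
 u(y) = C1


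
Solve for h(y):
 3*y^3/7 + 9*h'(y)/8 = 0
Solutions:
 h(y) = C1 - 2*y^4/21


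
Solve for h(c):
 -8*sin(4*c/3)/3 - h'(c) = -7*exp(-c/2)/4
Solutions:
 h(c) = C1 + 2*cos(4*c/3) - 7*exp(-c/2)/2


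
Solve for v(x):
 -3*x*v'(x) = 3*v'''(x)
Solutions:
 v(x) = C1 + Integral(C2*airyai(-x) + C3*airybi(-x), x)


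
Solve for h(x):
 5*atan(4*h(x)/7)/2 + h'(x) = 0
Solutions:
 Integral(1/atan(4*_y/7), (_y, h(x))) = C1 - 5*x/2


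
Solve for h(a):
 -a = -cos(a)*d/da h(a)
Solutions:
 h(a) = C1 + Integral(a/cos(a), a)


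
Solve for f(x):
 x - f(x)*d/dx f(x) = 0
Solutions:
 f(x) = -sqrt(C1 + x^2)
 f(x) = sqrt(C1 + x^2)


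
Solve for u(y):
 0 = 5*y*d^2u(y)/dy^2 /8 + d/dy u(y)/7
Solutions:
 u(y) = C1 + C2*y^(27/35)


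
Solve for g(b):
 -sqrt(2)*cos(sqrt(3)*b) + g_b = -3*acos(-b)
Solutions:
 g(b) = C1 - 3*b*acos(-b) - 3*sqrt(1 - b^2) + sqrt(6)*sin(sqrt(3)*b)/3


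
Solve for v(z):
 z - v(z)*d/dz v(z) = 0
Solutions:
 v(z) = -sqrt(C1 + z^2)
 v(z) = sqrt(C1 + z^2)


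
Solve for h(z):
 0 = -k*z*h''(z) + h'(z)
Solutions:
 h(z) = C1 + z^(((re(k) + 1)*re(k) + im(k)^2)/(re(k)^2 + im(k)^2))*(C2*sin(log(z)*Abs(im(k))/(re(k)^2 + im(k)^2)) + C3*cos(log(z)*im(k)/(re(k)^2 + im(k)^2)))


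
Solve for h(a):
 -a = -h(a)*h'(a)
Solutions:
 h(a) = -sqrt(C1 + a^2)
 h(a) = sqrt(C1 + a^2)


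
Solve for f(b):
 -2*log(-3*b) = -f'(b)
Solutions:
 f(b) = C1 + 2*b*log(-b) + 2*b*(-1 + log(3))


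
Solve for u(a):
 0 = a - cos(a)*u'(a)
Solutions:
 u(a) = C1 + Integral(a/cos(a), a)


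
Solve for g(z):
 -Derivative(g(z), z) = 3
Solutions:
 g(z) = C1 - 3*z


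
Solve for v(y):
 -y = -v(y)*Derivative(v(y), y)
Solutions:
 v(y) = -sqrt(C1 + y^2)
 v(y) = sqrt(C1 + y^2)


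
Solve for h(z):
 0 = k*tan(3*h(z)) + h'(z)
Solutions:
 h(z) = -asin(C1*exp(-3*k*z))/3 + pi/3
 h(z) = asin(C1*exp(-3*k*z))/3


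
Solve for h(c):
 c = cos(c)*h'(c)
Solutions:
 h(c) = C1 + Integral(c/cos(c), c)


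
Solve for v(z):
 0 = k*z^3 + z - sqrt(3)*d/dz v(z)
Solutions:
 v(z) = C1 + sqrt(3)*k*z^4/12 + sqrt(3)*z^2/6


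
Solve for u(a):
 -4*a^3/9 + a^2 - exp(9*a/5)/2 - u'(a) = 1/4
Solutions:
 u(a) = C1 - a^4/9 + a^3/3 - a/4 - 5*exp(9*a/5)/18


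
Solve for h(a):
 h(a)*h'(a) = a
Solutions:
 h(a) = -sqrt(C1 + a^2)
 h(a) = sqrt(C1 + a^2)


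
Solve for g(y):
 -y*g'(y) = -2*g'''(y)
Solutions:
 g(y) = C1 + Integral(C2*airyai(2^(2/3)*y/2) + C3*airybi(2^(2/3)*y/2), y)


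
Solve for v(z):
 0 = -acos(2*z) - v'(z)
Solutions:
 v(z) = C1 - z*acos(2*z) + sqrt(1 - 4*z^2)/2


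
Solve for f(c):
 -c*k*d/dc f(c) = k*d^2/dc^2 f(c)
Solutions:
 f(c) = C1 + C2*erf(sqrt(2)*c/2)


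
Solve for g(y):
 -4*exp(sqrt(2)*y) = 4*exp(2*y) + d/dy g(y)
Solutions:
 g(y) = C1 - 2*exp(2*y) - 2*sqrt(2)*exp(sqrt(2)*y)


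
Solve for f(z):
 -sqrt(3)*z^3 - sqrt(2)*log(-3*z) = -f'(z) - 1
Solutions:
 f(z) = C1 + sqrt(3)*z^4/4 + sqrt(2)*z*log(-z) + z*(-sqrt(2) - 1 + sqrt(2)*log(3))


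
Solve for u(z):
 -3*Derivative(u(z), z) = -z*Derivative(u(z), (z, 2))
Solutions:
 u(z) = C1 + C2*z^4


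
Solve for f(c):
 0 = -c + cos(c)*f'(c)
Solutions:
 f(c) = C1 + Integral(c/cos(c), c)


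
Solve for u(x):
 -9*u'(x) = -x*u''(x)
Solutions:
 u(x) = C1 + C2*x^10


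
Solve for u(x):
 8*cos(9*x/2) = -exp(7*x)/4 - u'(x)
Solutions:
 u(x) = C1 - exp(7*x)/28 - 16*sin(9*x/2)/9


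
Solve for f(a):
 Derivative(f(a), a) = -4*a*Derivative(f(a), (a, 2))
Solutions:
 f(a) = C1 + C2*a^(3/4)


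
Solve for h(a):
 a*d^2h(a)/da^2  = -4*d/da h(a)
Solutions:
 h(a) = C1 + C2/a^3


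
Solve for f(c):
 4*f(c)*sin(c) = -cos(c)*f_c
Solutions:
 f(c) = C1*cos(c)^4


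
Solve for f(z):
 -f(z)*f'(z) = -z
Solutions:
 f(z) = -sqrt(C1 + z^2)
 f(z) = sqrt(C1 + z^2)


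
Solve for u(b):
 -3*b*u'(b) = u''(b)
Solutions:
 u(b) = C1 + C2*erf(sqrt(6)*b/2)


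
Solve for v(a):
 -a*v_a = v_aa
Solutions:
 v(a) = C1 + C2*erf(sqrt(2)*a/2)


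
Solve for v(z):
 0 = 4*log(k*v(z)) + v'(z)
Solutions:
 li(k*v(z))/k = C1 - 4*z


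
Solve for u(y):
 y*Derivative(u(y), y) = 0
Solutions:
 u(y) = C1


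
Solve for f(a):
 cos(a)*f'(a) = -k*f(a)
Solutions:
 f(a) = C1*exp(k*(log(sin(a) - 1) - log(sin(a) + 1))/2)


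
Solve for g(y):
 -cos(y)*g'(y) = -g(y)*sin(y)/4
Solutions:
 g(y) = C1/cos(y)^(1/4)


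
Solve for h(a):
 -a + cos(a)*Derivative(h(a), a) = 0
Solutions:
 h(a) = C1 + Integral(a/cos(a), a)


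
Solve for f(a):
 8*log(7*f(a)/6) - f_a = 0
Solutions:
 Integral(1/(-log(_y) - log(7) + log(6)), (_y, f(a)))/8 = C1 - a


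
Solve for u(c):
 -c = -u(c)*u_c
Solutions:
 u(c) = -sqrt(C1 + c^2)
 u(c) = sqrt(C1 + c^2)


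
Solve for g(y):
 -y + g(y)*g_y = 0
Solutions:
 g(y) = -sqrt(C1 + y^2)
 g(y) = sqrt(C1 + y^2)


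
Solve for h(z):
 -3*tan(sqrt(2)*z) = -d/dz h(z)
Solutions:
 h(z) = C1 - 3*sqrt(2)*log(cos(sqrt(2)*z))/2


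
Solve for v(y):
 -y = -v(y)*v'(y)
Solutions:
 v(y) = -sqrt(C1 + y^2)
 v(y) = sqrt(C1 + y^2)


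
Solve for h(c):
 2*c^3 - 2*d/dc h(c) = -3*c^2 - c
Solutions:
 h(c) = C1 + c^4/4 + c^3/2 + c^2/4


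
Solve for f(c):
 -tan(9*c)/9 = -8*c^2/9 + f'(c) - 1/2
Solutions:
 f(c) = C1 + 8*c^3/27 + c/2 + log(cos(9*c))/81


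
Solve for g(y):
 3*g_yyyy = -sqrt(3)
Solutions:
 g(y) = C1 + C2*y + C3*y^2 + C4*y^3 - sqrt(3)*y^4/72


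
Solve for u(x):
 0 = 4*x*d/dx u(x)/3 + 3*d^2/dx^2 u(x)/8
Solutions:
 u(x) = C1 + C2*erf(4*x/3)


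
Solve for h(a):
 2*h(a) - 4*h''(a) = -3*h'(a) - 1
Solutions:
 h(a) = C1*exp(a*(3 - sqrt(41))/8) + C2*exp(a*(3 + sqrt(41))/8) - 1/2


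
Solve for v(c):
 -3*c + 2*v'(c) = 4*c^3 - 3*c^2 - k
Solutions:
 v(c) = C1 + c^4/2 - c^3/2 + 3*c^2/4 - c*k/2


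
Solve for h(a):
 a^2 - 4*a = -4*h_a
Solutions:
 h(a) = C1 - a^3/12 + a^2/2


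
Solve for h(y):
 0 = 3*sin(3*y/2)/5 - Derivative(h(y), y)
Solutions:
 h(y) = C1 - 2*cos(3*y/2)/5


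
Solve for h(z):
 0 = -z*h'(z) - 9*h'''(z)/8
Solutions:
 h(z) = C1 + Integral(C2*airyai(-2*3^(1/3)*z/3) + C3*airybi(-2*3^(1/3)*z/3), z)


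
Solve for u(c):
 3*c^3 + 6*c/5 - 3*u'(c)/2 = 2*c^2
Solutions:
 u(c) = C1 + c^4/2 - 4*c^3/9 + 2*c^2/5


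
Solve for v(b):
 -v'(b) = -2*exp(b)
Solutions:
 v(b) = C1 + 2*exp(b)


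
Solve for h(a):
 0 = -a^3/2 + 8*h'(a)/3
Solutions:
 h(a) = C1 + 3*a^4/64


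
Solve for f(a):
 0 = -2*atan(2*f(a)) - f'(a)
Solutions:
 Integral(1/atan(2*_y), (_y, f(a))) = C1 - 2*a


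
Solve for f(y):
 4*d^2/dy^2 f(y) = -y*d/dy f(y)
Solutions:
 f(y) = C1 + C2*erf(sqrt(2)*y/4)


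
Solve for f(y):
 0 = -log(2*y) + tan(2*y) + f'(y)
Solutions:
 f(y) = C1 + y*log(y) - y + y*log(2) + log(cos(2*y))/2


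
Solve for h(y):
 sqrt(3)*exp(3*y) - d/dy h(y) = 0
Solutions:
 h(y) = C1 + sqrt(3)*exp(3*y)/3


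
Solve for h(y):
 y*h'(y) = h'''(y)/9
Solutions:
 h(y) = C1 + Integral(C2*airyai(3^(2/3)*y) + C3*airybi(3^(2/3)*y), y)


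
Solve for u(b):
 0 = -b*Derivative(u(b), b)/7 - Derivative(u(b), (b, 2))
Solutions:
 u(b) = C1 + C2*erf(sqrt(14)*b/14)


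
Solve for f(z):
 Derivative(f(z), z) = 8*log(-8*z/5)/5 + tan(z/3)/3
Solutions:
 f(z) = C1 + 8*z*log(-z)/5 - 8*z*log(5)/5 - 8*z/5 + 24*z*log(2)/5 - log(cos(z/3))


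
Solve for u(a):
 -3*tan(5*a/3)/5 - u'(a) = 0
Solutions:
 u(a) = C1 + 9*log(cos(5*a/3))/25


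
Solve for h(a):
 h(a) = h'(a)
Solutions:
 h(a) = C1*exp(a)


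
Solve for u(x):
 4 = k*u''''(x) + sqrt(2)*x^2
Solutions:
 u(x) = C1 + C2*x + C3*x^2 + C4*x^3 - sqrt(2)*x^6/(360*k) + x^4/(6*k)


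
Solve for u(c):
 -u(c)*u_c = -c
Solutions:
 u(c) = -sqrt(C1 + c^2)
 u(c) = sqrt(C1 + c^2)


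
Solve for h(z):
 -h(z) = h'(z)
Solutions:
 h(z) = C1*exp(-z)


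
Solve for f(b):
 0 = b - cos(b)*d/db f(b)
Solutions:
 f(b) = C1 + Integral(b/cos(b), b)


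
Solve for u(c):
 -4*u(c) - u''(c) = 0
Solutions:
 u(c) = C1*sin(2*c) + C2*cos(2*c)


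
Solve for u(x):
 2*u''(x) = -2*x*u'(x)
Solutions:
 u(x) = C1 + C2*erf(sqrt(2)*x/2)


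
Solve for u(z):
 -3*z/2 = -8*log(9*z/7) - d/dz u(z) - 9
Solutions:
 u(z) = C1 + 3*z^2/4 - 8*z*log(z) + z*log(5764801/43046721) - z


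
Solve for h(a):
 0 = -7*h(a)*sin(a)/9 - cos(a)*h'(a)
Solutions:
 h(a) = C1*cos(a)^(7/9)


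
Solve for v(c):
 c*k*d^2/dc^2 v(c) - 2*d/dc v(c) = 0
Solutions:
 v(c) = C1 + c^(((re(k) + 2)*re(k) + im(k)^2)/(re(k)^2 + im(k)^2))*(C2*sin(2*log(c)*Abs(im(k))/(re(k)^2 + im(k)^2)) + C3*cos(2*log(c)*im(k)/(re(k)^2 + im(k)^2)))


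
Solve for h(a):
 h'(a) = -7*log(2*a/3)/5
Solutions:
 h(a) = C1 - 7*a*log(a)/5 - 7*a*log(2)/5 + 7*a/5 + 7*a*log(3)/5


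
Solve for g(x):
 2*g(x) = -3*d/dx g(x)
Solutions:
 g(x) = C1*exp(-2*x/3)


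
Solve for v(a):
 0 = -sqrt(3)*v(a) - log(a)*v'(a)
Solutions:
 v(a) = C1*exp(-sqrt(3)*li(a))


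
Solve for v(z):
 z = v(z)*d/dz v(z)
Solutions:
 v(z) = -sqrt(C1 + z^2)
 v(z) = sqrt(C1 + z^2)


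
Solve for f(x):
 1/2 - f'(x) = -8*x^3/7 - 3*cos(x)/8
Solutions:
 f(x) = C1 + 2*x^4/7 + x/2 + 3*sin(x)/8


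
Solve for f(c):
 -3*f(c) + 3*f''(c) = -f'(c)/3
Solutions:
 f(c) = C1*exp(c*(-1 + 5*sqrt(13))/18) + C2*exp(-c*(1 + 5*sqrt(13))/18)


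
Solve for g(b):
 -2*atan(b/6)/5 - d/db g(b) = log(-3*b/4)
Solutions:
 g(b) = C1 - b*log(-b) - 2*b*atan(b/6)/5 - b*log(3) + b + 2*b*log(2) + 6*log(b^2 + 36)/5


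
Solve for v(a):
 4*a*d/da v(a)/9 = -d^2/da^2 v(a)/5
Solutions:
 v(a) = C1 + C2*erf(sqrt(10)*a/3)


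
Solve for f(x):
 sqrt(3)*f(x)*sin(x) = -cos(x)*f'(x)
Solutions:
 f(x) = C1*cos(x)^(sqrt(3))


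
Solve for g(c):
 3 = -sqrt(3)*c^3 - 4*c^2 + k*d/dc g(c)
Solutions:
 g(c) = C1 + sqrt(3)*c^4/(4*k) + 4*c^3/(3*k) + 3*c/k


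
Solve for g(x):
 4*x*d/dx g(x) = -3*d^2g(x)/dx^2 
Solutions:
 g(x) = C1 + C2*erf(sqrt(6)*x/3)


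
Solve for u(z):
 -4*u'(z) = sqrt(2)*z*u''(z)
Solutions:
 u(z) = C1 + C2*z^(1 - 2*sqrt(2))


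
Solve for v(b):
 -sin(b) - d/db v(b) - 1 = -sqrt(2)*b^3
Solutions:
 v(b) = C1 + sqrt(2)*b^4/4 - b + cos(b)


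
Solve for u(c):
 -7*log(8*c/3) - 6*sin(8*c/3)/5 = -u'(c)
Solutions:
 u(c) = C1 + 7*c*log(c) - 7*c*log(3) - 7*c + 21*c*log(2) - 9*cos(8*c/3)/20


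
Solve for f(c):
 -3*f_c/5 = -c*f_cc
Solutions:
 f(c) = C1 + C2*c^(8/5)


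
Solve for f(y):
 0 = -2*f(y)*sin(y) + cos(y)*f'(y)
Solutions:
 f(y) = C1/cos(y)^2


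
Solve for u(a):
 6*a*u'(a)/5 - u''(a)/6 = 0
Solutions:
 u(a) = C1 + C2*erfi(3*sqrt(10)*a/5)


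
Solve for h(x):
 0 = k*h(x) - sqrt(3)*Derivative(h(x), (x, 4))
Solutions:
 h(x) = C1*exp(-3^(7/8)*k^(1/4)*x/3) + C2*exp(3^(7/8)*k^(1/4)*x/3) + C3*exp(-3^(7/8)*I*k^(1/4)*x/3) + C4*exp(3^(7/8)*I*k^(1/4)*x/3)


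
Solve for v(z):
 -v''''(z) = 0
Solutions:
 v(z) = C1 + C2*z + C3*z^2 + C4*z^3


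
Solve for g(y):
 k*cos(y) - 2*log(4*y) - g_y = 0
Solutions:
 g(y) = C1 + k*sin(y) - 2*y*log(y) - 4*y*log(2) + 2*y


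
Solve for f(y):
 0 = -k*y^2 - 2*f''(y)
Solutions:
 f(y) = C1 + C2*y - k*y^4/24


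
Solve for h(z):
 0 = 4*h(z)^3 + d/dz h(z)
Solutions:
 h(z) = -sqrt(2)*sqrt(-1/(C1 - 4*z))/2
 h(z) = sqrt(2)*sqrt(-1/(C1 - 4*z))/2


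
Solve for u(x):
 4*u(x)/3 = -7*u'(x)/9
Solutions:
 u(x) = C1*exp(-12*x/7)


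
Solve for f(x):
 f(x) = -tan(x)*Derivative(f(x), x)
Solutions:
 f(x) = C1/sin(x)


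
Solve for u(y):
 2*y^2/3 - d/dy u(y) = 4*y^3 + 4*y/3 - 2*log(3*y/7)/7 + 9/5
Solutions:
 u(y) = C1 - y^4 + 2*y^3/9 - 2*y^2/3 + 2*y*log(y)/7 - 73*y/35 - 2*y*log(7)/7 + 2*y*log(3)/7


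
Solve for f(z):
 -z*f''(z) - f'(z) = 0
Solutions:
 f(z) = C1 + C2*log(z)


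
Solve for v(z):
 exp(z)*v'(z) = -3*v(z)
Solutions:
 v(z) = C1*exp(3*exp(-z))


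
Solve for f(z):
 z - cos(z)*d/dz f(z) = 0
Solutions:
 f(z) = C1 + Integral(z/cos(z), z)


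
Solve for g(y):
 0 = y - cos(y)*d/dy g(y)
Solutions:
 g(y) = C1 + Integral(y/cos(y), y)


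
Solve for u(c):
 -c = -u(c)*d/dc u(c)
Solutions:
 u(c) = -sqrt(C1 + c^2)
 u(c) = sqrt(C1 + c^2)


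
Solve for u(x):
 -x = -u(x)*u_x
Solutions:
 u(x) = -sqrt(C1 + x^2)
 u(x) = sqrt(C1 + x^2)


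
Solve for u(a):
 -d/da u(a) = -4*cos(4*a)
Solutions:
 u(a) = C1 + sin(4*a)


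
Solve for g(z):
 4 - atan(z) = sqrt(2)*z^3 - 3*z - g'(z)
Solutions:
 g(z) = C1 + sqrt(2)*z^4/4 - 3*z^2/2 + z*atan(z) - 4*z - log(z^2 + 1)/2


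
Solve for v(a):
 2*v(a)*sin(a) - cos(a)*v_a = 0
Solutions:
 v(a) = C1/cos(a)^2


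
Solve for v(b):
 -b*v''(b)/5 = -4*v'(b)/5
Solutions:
 v(b) = C1 + C2*b^5


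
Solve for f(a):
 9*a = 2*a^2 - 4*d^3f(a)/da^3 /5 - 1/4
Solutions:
 f(a) = C1 + C2*a + C3*a^2 + a^5/24 - 15*a^4/32 - 5*a^3/96


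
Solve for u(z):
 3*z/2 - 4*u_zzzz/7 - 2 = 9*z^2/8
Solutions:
 u(z) = C1 + C2*z + C3*z^2 + C4*z^3 - 7*z^6/1280 + 7*z^5/320 - 7*z^4/48


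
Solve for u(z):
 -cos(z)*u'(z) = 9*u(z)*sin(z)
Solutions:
 u(z) = C1*cos(z)^9


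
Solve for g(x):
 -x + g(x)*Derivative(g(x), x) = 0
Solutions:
 g(x) = -sqrt(C1 + x^2)
 g(x) = sqrt(C1 + x^2)


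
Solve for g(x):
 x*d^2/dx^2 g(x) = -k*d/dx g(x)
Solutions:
 g(x) = C1 + x^(1 - re(k))*(C2*sin(log(x)*Abs(im(k))) + C3*cos(log(x)*im(k)))


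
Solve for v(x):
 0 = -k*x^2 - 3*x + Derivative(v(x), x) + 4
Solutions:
 v(x) = C1 + k*x^3/3 + 3*x^2/2 - 4*x


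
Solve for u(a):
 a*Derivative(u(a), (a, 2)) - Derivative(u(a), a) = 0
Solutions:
 u(a) = C1 + C2*a^2


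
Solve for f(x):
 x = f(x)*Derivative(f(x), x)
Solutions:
 f(x) = -sqrt(C1 + x^2)
 f(x) = sqrt(C1 + x^2)


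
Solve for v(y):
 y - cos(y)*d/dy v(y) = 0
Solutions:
 v(y) = C1 + Integral(y/cos(y), y)


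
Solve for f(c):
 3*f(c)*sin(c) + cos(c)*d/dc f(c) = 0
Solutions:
 f(c) = C1*cos(c)^3


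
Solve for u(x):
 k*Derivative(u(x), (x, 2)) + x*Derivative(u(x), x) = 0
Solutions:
 u(x) = C1 + C2*sqrt(k)*erf(sqrt(2)*x*sqrt(1/k)/2)


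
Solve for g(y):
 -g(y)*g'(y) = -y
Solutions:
 g(y) = -sqrt(C1 + y^2)
 g(y) = sqrt(C1 + y^2)


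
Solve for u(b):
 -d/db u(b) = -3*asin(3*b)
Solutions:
 u(b) = C1 + 3*b*asin(3*b) + sqrt(1 - 9*b^2)


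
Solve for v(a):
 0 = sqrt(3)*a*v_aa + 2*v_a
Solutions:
 v(a) = C1 + C2*a^(1 - 2*sqrt(3)/3)


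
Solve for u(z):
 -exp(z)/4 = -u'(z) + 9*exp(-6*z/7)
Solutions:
 u(z) = C1 + exp(z)/4 - 21*exp(-6*z/7)/2


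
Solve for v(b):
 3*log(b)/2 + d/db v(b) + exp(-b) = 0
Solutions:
 v(b) = C1 - 3*b*log(b)/2 + 3*b/2 + exp(-b)


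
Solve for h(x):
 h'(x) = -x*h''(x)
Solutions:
 h(x) = C1 + C2*log(x)


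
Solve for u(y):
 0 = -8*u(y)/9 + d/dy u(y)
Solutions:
 u(y) = C1*exp(8*y/9)


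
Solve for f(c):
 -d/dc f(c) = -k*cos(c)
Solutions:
 f(c) = C1 + k*sin(c)


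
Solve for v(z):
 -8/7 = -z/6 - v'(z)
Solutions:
 v(z) = C1 - z^2/12 + 8*z/7


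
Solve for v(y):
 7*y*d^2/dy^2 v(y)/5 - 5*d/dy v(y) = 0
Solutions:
 v(y) = C1 + C2*y^(32/7)


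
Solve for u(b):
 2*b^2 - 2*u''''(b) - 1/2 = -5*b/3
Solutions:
 u(b) = C1 + C2*b + C3*b^2 + C4*b^3 + b^6/360 + b^5/144 - b^4/96


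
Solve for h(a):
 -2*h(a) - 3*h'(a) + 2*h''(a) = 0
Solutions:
 h(a) = C1*exp(-a/2) + C2*exp(2*a)


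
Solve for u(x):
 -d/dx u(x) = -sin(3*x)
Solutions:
 u(x) = C1 - cos(3*x)/3


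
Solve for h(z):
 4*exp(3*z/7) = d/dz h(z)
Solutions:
 h(z) = C1 + 28*exp(3*z/7)/3


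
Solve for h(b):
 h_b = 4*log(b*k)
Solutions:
 h(b) = C1 + 4*b*log(b*k) - 4*b


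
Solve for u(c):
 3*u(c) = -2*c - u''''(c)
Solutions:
 u(c) = -2*c/3 + (C1*sin(sqrt(2)*3^(1/4)*c/2) + C2*cos(sqrt(2)*3^(1/4)*c/2))*exp(-sqrt(2)*3^(1/4)*c/2) + (C3*sin(sqrt(2)*3^(1/4)*c/2) + C4*cos(sqrt(2)*3^(1/4)*c/2))*exp(sqrt(2)*3^(1/4)*c/2)


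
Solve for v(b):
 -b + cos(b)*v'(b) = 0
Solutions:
 v(b) = C1 + Integral(b/cos(b), b)


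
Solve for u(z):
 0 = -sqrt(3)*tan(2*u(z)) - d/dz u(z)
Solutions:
 u(z) = -asin(C1*exp(-2*sqrt(3)*z))/2 + pi/2
 u(z) = asin(C1*exp(-2*sqrt(3)*z))/2


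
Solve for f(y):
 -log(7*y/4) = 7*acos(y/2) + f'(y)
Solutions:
 f(y) = C1 - y*log(y) - 7*y*acos(y/2) - y*log(7) + y + 2*y*log(2) + 7*sqrt(4 - y^2)


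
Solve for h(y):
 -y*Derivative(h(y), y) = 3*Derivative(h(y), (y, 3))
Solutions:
 h(y) = C1 + Integral(C2*airyai(-3^(2/3)*y/3) + C3*airybi(-3^(2/3)*y/3), y)
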